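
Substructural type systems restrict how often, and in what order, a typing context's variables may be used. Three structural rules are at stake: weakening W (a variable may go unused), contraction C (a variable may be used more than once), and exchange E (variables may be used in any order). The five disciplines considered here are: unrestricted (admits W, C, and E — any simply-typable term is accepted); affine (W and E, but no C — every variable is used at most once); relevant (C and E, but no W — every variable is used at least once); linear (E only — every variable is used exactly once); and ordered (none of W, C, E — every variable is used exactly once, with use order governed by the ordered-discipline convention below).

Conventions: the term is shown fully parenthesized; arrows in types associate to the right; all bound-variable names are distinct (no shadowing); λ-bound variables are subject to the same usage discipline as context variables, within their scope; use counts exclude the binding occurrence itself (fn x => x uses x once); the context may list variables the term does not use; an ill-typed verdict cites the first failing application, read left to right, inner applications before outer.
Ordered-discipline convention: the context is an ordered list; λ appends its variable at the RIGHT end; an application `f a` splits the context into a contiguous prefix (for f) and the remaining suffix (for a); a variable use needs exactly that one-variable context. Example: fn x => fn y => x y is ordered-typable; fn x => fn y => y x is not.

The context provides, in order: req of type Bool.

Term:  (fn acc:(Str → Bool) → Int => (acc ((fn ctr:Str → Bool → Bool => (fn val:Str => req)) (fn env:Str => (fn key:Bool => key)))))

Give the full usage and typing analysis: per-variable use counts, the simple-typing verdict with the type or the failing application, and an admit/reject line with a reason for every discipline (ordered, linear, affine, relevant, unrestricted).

counts: req: 1×; acc (bound): 1×; ctr (bound): 0×; val (bound): 0×; env (bound): 0×; key (bound): 1×
uses in reading order: acc, req, key
typing: well-typed at ((Str → Bool) → Int) → Int
ordered ✗ (unused: ctr, val, env — weakening required)
linear ✗ (unused: ctr, val, env — weakening required)
affine ✓ (none of req, acc, ctr, val, env, key used more than once)
relevant ✗ (unused: ctr, val, env — weakening required)
unrestricted ✓ (typability at ((Str → Bool) → Int) → Int is all that's needed)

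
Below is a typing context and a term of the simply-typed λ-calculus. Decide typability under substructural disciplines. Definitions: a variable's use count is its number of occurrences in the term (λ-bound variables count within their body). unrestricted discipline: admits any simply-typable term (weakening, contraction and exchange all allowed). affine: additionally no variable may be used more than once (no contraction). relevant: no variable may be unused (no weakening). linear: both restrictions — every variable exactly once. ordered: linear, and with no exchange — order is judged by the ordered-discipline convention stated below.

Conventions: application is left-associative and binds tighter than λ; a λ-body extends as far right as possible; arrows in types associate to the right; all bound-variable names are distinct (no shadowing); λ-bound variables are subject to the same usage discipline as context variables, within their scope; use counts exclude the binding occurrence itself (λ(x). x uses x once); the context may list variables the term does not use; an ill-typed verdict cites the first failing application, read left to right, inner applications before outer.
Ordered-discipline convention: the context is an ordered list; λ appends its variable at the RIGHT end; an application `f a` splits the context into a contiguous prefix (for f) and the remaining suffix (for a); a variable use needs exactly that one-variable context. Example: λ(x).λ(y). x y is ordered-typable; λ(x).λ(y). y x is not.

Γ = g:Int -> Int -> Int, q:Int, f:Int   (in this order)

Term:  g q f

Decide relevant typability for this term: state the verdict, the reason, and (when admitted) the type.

yes — none of g, q, f goes unused; term : Int
use counts: g: 1×; q: 1×; f: 1×
uses in reading order: g, q, f
typing: ✓ — Int
summary: ordered ✓ · linear ✓ · affine ✓ · relevant ✓ · unrestricted ✓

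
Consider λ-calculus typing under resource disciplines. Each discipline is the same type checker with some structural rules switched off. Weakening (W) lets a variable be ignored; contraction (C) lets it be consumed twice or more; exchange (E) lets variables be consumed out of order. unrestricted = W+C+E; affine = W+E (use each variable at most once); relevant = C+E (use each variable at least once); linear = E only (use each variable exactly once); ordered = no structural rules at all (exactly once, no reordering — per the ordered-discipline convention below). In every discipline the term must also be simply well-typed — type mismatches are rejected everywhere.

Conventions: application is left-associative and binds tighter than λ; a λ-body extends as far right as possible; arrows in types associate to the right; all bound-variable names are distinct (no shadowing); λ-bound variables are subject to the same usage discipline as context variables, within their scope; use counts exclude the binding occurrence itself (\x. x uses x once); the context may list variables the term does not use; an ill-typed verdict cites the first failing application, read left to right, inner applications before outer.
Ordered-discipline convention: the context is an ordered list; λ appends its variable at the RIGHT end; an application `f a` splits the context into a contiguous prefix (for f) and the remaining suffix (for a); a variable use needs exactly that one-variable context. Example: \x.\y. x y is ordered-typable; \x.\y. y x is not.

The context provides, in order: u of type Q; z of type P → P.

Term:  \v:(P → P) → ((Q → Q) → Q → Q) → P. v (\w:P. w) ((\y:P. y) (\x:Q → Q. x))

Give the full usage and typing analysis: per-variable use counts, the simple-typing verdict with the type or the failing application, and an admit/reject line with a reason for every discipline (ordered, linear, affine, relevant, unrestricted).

use counts: u=0, z=0, v (λ-bound)=1, w (λ-bound)=1, y (λ-bound)=1, x (λ-bound)=1
use order (left to right): v, w, y, x
typing: ill-typed: a function awaiting P gets (Q → Q) → Q → Q
ordered ✗ (fails simple typing)
linear ✗ (a type mismatch blocks all five)
affine ✗ (the type mismatch rejects it)
relevant ✗ (not simply typable)
unrestricted ✗ (fails simple typing)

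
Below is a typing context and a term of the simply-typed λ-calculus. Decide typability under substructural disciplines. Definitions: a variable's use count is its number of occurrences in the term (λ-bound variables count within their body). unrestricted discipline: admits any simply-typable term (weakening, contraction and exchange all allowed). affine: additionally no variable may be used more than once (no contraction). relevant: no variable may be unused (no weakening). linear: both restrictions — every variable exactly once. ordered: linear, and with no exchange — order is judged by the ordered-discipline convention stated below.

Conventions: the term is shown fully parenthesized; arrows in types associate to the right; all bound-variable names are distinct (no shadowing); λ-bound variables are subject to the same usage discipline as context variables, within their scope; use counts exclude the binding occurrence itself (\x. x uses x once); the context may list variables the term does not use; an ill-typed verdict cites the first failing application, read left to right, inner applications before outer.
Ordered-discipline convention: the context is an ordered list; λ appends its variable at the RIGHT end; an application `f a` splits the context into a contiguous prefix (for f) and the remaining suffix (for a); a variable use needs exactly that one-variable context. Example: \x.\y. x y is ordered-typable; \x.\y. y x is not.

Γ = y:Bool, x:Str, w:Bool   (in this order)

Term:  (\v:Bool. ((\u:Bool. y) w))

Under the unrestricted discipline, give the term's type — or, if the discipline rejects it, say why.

term : Bool -> Bool
use counts: y: 1; x: 0; w: 1; v [bound]: 0; u [bound]: 0
use order (left to right): y, w
typing: well-typed at Bool -> Bool
across the five disciplines: ordered ✗ · linear ✗ · affine ✓ · relevant ✗ · unrestricted ✓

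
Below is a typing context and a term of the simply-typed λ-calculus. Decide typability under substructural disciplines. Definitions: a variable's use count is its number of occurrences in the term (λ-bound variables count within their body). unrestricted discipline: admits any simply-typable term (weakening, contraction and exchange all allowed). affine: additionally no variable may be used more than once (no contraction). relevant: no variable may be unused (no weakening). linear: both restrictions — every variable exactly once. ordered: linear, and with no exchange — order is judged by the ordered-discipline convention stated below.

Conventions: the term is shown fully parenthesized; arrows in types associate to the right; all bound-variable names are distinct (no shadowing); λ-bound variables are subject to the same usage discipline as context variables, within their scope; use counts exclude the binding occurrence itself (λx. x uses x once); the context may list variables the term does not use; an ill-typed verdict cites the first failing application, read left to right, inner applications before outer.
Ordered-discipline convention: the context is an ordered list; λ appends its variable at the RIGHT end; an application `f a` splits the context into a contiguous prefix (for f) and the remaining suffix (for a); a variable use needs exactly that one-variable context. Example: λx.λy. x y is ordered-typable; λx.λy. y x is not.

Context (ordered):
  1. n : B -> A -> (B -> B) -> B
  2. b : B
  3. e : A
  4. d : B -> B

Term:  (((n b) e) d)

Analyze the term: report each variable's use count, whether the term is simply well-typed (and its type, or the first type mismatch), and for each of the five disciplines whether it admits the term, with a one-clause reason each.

usage: n: 1×, b: 1×, e: 1×, d: 1×
order of uses: n, b, e, d
typing: the term checks, with type B
ordered: ✓ — n, b, e, d once each; derivable with no W/C/E
linear: ✓ — each of n, b, e, d used exactly once
affine: ✓ — no duplicate uses among n, b, e, d
relevant: ✓ — none of n, b, e, d goes unused
unrestricted: ✓ — typability at B is all that's needed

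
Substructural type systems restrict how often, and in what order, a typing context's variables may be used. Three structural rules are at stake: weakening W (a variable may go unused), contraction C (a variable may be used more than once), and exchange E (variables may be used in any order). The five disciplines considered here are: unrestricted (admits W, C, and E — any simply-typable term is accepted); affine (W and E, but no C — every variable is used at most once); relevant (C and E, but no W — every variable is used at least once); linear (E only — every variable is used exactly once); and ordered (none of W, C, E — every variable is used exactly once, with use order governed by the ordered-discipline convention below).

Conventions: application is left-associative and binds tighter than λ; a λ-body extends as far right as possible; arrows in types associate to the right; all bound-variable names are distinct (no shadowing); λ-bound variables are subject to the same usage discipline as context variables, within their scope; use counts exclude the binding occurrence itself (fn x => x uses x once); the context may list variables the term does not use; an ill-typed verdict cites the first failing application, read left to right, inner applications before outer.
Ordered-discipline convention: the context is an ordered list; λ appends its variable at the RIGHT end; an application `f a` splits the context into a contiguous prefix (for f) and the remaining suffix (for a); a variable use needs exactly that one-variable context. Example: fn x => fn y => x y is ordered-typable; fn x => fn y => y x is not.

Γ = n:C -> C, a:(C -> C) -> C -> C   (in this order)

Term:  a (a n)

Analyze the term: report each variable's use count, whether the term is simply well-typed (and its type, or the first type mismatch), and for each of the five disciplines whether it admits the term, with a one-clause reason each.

variable uses: n: 1×, a: 2×
order of uses: a, a, n
typing: well-typed — term : C -> C
ordered: ✗ — a ×2 used more than once (contraction)
linear: ✗ — a ×2 used more than once (contraction)
affine: ✗ — a ×2 used more than once (contraction)
relevant: ✓ — at least one use each (n, a)
unrestricted: ✓ — simply typable at C -> C; W, C, E all held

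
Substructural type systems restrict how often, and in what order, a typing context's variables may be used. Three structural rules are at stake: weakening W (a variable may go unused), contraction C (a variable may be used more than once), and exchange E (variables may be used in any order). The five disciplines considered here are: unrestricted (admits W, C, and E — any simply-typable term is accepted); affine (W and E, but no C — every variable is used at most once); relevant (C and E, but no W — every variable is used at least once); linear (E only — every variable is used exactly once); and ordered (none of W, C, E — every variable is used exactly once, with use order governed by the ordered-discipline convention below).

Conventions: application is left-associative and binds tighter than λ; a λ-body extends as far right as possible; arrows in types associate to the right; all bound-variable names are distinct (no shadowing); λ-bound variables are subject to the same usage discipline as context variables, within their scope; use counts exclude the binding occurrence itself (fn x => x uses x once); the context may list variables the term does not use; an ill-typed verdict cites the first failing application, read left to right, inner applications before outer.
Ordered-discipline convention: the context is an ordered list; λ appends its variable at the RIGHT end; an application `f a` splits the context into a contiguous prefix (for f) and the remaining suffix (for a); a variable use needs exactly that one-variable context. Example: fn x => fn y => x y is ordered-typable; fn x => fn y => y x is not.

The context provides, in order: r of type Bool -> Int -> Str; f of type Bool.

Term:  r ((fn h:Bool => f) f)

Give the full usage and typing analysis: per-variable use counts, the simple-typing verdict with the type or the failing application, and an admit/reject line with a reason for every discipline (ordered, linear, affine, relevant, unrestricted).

usage: r: 1×; f: 2×; h [bound]: 0×
uses in reading order: r, f, f
typing: the term checks, with type Int -> Str
ordered ✗ (repeated use of f ×2; needs weakening: h unused)
linear ✗ (repeated use of f ×2; needs weakening: h unused)
affine ✗ (repeated use of f ×2)
relevant ✗ (needs weakening: h unused)
unrestricted ✓ (typability at Int -> Str is all that's needed)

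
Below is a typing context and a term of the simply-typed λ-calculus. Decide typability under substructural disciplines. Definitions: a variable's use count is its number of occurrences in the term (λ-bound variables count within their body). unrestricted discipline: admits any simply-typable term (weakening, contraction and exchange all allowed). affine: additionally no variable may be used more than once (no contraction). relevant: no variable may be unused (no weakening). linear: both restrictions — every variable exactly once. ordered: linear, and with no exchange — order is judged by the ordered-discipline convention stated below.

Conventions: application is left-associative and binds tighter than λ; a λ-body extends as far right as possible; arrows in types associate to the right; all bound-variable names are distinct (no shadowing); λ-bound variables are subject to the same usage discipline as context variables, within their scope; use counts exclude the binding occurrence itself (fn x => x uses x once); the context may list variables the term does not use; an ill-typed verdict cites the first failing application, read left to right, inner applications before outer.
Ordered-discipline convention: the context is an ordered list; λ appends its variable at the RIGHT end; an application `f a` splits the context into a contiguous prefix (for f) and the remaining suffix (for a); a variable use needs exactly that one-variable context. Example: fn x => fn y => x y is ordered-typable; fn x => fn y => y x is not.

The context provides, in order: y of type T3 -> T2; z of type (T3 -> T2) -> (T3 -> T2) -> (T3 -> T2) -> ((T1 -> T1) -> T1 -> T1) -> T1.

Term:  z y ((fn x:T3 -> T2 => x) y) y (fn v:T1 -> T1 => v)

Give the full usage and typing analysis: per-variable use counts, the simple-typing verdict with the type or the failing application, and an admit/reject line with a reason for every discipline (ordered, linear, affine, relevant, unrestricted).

use counts: y ×3; z ×1; x (λ-bound) ×1; v (λ-bound) ×1
uses in reading order: z, y, x, y, y, v
typing: well-typed at T1
ordered: ✗, repeated use of y ×3
linear: ✗, repeated use of y ×3
affine: ✗, repeated use of y ×3
relevant: ✓, y, z, x, v: all used, weakening unneeded
unrestricted: ✓, typability at T1 is all that's needed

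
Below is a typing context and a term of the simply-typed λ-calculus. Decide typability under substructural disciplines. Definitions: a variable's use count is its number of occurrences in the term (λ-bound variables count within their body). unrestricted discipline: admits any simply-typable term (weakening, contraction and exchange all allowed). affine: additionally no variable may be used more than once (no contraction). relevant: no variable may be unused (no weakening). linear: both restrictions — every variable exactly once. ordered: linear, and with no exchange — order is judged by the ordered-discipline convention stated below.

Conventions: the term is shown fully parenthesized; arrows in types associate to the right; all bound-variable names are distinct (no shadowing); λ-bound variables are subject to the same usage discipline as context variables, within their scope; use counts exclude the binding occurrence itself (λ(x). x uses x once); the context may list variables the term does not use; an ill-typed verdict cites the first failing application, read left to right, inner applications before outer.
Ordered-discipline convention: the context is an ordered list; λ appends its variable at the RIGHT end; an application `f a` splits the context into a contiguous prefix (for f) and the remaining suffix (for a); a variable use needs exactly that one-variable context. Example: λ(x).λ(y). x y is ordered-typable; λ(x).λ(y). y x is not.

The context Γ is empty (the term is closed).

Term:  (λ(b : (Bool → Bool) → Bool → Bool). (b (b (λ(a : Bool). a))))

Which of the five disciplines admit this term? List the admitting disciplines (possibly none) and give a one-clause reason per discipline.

admitting disciplines: relevant, unrestricted
use counts: b (λ-bound): 2, a (λ-bound): 1
left-to-right use order: b, b, a
typing: well-typed — term : ((Bool → Bool) → Bool → Bool) → Bool → Bool
ordered: ✗ — needs contraction — b ×2
linear: ✗ — needs contraction — b ×2
affine: ✗ — needs contraction — b ×2
relevant: ✓ — at least one use each (b, a)
unrestricted: ✓ — well-typed at ((Bool → Bool) → Bool → Bool) → Bool → Bool; no restrictions here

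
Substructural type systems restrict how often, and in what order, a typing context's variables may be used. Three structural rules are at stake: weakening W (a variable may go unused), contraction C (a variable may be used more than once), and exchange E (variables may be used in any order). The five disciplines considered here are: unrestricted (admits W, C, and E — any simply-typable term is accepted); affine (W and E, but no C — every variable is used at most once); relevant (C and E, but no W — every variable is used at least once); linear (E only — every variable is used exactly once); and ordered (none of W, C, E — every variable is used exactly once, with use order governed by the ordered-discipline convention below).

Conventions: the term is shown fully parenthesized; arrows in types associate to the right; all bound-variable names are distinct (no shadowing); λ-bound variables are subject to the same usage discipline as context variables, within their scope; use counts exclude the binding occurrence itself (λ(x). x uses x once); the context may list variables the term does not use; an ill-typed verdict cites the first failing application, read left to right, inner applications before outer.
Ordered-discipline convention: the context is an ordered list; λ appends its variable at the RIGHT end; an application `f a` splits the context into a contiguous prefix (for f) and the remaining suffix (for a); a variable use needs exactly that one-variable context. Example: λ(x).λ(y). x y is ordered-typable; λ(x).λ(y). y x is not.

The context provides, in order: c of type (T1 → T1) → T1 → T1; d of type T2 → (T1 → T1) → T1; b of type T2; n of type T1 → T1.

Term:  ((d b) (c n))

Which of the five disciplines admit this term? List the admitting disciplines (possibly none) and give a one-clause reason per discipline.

accepted by: linear, affine, relevant, unrestricted
usage: c: 1×, d: 1×, b: 1×, n: 1×
uses in reading order: d, b, c, n
typing: well-typed — term : T1
ordered: ✗, no ordered split (uses run d, b, c, n)
linear: ✓, exactly-once usage across c, d, b, n
affine: ✓, none of c, d, b, n used more than once
relevant: ✓, none of c, d, b, n goes unused
unrestricted: ✓, well-typed at T1; no restrictions here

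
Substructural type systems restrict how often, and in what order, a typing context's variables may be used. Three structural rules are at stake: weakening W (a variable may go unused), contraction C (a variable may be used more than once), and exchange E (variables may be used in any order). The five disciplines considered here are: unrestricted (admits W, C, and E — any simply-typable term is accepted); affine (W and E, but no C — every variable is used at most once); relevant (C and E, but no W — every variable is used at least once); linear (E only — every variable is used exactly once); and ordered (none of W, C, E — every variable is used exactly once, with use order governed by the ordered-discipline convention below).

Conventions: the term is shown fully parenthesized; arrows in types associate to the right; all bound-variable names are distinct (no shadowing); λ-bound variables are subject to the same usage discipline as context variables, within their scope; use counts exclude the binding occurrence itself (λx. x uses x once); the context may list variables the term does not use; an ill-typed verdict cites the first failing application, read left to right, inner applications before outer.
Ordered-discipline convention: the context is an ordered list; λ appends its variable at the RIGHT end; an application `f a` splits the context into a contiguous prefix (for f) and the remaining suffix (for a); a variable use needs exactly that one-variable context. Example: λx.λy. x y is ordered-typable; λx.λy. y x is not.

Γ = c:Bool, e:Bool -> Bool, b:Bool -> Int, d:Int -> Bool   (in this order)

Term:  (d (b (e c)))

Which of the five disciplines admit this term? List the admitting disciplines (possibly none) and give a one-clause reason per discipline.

admitted in: linear, affine, relevant, unrestricted
counts: c ×1; e ×1; b ×1; d ×1
use order (left to right): d, b, e, c
typing: well-typed at Bool
ordered: ✗ — no contiguous prefix/suffix split fits d, b, e, c
linear: ✓ — exactly-once usage across c, e, b, d
affine: ✓ — no duplicate uses among c, e, b, d
relevant: ✓ — at least one use each (c, e, b, d)
unrestricted: ✓ — typability at Bool is all that's needed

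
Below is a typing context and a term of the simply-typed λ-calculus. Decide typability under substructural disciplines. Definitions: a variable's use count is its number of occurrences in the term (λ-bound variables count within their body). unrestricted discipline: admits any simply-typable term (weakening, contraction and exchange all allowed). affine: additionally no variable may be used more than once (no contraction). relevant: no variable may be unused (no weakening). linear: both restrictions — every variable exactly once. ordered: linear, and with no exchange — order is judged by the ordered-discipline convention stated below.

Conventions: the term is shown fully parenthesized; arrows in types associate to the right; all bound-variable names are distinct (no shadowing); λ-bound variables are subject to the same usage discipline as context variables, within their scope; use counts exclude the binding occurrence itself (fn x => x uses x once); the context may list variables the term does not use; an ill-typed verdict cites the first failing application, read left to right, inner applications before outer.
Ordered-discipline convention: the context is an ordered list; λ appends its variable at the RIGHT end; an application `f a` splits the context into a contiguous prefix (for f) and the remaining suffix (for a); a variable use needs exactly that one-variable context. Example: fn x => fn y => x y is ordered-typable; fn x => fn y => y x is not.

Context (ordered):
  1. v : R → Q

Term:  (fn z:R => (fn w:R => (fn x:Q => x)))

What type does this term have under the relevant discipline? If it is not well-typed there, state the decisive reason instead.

not well-typed under relevant — v, z, w never used (weakening)
use counts: v ×0, z (bound) ×0, w (bound) ×0, x (bound) ×1
left-to-right use order: x
typing: well-typed — term : R → R → Q → Q
all disciplines: ordered ✗, linear ✗, affine ✓, relevant ✗, unrestricted ✓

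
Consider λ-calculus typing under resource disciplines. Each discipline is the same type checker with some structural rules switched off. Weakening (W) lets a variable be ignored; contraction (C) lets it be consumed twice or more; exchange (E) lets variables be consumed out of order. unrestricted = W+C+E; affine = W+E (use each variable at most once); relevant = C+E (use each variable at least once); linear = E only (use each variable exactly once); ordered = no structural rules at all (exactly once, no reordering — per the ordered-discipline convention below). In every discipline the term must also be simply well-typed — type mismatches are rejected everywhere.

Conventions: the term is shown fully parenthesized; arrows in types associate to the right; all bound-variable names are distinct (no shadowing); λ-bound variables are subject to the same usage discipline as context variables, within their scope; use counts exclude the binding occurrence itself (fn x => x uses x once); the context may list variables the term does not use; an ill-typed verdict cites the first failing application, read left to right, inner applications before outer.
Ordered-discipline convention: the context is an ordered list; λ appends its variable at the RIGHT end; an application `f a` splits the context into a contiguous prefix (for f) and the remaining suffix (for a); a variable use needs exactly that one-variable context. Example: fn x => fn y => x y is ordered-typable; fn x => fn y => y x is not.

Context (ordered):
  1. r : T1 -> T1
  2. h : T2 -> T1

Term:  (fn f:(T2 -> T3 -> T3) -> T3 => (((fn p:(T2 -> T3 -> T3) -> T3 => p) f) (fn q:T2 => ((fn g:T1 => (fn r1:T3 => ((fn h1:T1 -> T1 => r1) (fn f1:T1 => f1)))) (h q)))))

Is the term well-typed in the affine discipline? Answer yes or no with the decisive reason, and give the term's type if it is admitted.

yes — no duplicate uses among r, h, f, p, q, g, r1, h1, f1; term : ((T2 -> T3 -> T3) -> T3) -> T3
usage: r: 0, h: 1, f (λ-bound): 1, p (λ-bound): 1, q (λ-bound): 1, g (λ-bound): 0, r1 (λ-bound): 1, h1 (λ-bound): 0, f1 (λ-bound): 1
left-to-right use order: p, f, r1, f1, h, q
typing: well-typed at ((T2 -> T3 -> T3) -> T3) -> T3
across the five disciplines: ordered ✗; linear ✗; affine ✓; relevant ✗; unrestricted ✓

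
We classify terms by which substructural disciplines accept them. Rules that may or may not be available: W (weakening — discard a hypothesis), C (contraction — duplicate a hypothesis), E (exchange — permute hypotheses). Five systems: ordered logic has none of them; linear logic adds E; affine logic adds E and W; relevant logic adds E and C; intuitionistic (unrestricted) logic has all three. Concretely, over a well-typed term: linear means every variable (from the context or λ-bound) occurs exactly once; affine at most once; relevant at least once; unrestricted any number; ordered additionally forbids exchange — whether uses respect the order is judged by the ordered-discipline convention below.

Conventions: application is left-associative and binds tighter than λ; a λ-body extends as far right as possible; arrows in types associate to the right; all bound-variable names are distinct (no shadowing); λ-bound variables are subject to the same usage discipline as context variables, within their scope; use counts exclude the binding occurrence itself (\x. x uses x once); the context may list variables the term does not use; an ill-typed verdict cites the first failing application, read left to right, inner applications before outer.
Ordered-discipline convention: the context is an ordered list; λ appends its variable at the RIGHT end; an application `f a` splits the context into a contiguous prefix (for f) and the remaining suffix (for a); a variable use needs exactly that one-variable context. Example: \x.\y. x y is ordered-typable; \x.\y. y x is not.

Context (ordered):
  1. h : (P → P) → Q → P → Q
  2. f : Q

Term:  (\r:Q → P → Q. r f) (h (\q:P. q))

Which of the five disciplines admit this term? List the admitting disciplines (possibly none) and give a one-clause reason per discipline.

admitted by: linear, affine, relevant, unrestricted
variable uses: h=1; f=1; r [bound]=1; q [bound]=1
uses in reading order: r, f, h, q
typing: well-typed at P → Q
ordered: ✗ — needs exchange: uses follow r, f, h, q
linear: ✓ — each of h, f, r, q used exactly once
affine: ✓ — none of h, f, r, q used more than once
relevant: ✓ — none of h, f, r, q goes unused
unrestricted: ✓ — simply typable at P → Q; W, C, E all held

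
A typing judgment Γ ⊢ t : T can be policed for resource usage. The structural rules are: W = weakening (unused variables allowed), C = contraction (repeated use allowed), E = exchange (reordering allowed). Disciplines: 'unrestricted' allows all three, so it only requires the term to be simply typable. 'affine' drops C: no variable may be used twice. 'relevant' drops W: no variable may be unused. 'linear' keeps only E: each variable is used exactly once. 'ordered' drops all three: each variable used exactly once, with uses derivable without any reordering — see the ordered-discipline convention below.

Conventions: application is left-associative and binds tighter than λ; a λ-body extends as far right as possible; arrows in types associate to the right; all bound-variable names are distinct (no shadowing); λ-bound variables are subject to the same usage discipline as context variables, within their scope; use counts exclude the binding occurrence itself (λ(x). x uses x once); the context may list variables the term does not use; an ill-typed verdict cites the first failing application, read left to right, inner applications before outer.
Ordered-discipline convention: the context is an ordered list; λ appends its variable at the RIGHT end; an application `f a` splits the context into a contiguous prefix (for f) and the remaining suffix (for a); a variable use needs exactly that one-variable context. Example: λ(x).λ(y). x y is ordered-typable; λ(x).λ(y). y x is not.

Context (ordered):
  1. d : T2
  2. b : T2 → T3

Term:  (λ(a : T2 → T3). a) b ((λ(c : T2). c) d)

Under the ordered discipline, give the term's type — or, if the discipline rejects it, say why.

not well-typed under ordered — no contiguous prefix/suffix split fits a, b, c, d
use counts: d: 1×; b: 1×; a (bound): 1×; c (bound): 1×
use order (left to right): a, b, c, d
typing: ✓ — T3
summary: ordered ✗; linear ✓; affine ✓; relevant ✓; unrestricted ✓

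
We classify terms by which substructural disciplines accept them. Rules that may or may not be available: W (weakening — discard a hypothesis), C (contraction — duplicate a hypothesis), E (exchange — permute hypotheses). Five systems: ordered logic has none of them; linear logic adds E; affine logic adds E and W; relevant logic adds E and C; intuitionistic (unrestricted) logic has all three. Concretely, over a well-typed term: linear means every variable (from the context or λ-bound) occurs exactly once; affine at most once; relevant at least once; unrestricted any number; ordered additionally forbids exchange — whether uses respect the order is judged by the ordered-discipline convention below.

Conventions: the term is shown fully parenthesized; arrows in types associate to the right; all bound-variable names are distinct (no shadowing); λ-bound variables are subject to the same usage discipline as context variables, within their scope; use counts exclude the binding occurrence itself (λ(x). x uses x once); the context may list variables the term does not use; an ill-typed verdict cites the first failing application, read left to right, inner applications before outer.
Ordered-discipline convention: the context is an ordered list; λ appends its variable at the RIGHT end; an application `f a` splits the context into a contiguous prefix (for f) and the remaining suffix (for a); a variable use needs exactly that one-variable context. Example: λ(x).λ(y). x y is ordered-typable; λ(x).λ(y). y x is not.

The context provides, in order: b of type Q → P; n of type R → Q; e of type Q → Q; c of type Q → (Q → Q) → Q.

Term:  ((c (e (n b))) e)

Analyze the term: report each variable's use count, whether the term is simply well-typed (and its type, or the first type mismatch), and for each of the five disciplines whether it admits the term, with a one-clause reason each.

use counts: b=1; n=1; e=2; c=1
order of uses: c, e, n, b, e
typing: ill-typed: an application expects R but receives Q → P
ordered: ✗ — the type mismatch rejects it
linear: ✗ — not simply typable
affine: ✗ — fails simple typing
relevant: ✗ — a type mismatch blocks all five
unrestricted: ✗ — the type mismatch rejects it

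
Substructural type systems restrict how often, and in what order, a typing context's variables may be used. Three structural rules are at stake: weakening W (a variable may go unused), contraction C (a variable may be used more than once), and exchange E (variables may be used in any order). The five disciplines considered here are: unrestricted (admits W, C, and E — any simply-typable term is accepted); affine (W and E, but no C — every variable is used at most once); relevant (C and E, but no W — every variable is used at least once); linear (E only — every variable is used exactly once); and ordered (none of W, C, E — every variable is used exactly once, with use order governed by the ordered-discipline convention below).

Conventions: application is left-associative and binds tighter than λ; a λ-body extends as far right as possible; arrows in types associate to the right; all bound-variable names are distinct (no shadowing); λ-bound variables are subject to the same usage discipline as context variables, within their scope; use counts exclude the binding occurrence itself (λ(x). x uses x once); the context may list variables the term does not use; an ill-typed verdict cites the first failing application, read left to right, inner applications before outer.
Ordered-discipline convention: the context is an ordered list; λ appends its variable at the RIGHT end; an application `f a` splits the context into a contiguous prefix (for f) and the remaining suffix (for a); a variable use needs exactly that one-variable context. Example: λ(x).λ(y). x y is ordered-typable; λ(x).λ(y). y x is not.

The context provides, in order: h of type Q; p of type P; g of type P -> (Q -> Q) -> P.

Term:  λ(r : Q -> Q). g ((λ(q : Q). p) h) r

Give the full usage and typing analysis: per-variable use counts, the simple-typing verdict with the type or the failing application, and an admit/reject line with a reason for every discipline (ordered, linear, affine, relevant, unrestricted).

variable uses: h ×1; p ×1; g ×1; r [bound] ×1; q [bound] ×0
use order (left to right): g, p, h, r
typing: well-typed — term : (Q -> Q) -> P
ordered: ✗ — q never used (weakening)
linear: ✗ — q never used (weakening)
affine: ✓ — none of h, p, g, r, q used more than once
relevant: ✗ — q never used (weakening)
unrestricted: ✓ — type-checks ((Q -> Q) -> P) and nothing is barred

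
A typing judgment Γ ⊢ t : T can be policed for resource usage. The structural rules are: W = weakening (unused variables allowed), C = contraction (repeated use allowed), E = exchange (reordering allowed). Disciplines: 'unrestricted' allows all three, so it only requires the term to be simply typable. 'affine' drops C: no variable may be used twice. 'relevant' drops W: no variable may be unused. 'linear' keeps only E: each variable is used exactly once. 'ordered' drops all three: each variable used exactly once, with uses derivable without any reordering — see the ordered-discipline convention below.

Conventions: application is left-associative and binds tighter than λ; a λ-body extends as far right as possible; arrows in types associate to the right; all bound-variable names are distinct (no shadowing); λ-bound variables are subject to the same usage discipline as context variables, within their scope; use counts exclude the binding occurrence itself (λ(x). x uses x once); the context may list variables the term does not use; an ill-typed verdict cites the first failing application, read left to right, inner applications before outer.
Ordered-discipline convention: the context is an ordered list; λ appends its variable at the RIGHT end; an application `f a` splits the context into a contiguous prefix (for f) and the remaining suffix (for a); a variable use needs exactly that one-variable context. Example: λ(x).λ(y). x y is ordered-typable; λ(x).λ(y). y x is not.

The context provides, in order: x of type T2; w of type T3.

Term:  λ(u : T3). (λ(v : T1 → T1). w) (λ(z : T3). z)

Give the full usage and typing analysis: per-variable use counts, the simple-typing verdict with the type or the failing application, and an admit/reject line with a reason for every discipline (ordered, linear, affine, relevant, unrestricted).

counts: x: 0×; w: 1×; u (λ-bound): 0×; v (λ-bound): 0×; z (λ-bound): 1×
order of uses: w, z
typing: ill-typed: a function awaiting T1 → T1 gets T3 → T3
ordered: ✗, a type mismatch blocks all five
linear: ✗, the type mismatch rejects it
affine: ✗, not simply typable
relevant: ✗, fails simple typing
unrestricted: ✗, a type mismatch blocks all five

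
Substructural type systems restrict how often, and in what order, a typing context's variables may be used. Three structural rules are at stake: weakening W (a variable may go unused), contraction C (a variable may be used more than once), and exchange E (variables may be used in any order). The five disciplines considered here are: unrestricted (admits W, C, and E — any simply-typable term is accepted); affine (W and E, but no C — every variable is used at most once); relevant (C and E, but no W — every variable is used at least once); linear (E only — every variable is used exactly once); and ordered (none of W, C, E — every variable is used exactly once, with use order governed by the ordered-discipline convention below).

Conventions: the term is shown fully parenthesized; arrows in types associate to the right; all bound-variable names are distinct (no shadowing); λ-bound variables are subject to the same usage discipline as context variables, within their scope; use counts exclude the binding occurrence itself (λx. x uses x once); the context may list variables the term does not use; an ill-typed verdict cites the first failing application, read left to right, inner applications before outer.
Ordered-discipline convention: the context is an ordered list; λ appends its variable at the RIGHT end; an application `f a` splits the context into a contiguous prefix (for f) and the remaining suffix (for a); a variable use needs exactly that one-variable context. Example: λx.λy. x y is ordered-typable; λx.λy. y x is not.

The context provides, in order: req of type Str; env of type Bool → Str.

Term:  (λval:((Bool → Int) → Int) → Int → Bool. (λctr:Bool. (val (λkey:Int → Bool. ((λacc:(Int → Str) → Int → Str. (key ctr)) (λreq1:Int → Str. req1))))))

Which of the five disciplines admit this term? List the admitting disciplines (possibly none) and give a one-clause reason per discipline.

admitted by: none
use counts: req ×0; env ×0; val (λ-bound) ×1; ctr (λ-bound) ×1; key (λ-bound) ×1; acc (λ-bound) ×0; req1 (λ-bound) ×1
order of uses: val, key, ctr, req1
typing: ill-typed: an application expects Int but receives Bool
ordered: ✗, fails simple typing
linear: ✗, a type mismatch blocks all five
affine: ✗, the type mismatch rejects it
relevant: ✗, not simply typable
unrestricted: ✗, fails simple typing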